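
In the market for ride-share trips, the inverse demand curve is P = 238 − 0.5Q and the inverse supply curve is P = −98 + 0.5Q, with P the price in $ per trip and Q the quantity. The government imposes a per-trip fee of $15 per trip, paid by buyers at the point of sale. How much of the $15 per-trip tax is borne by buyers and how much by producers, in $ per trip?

Buyers bear $7.5 per trip; producers bear $7.5 per trip.

Inverting to Q(P) form: Qd = 476 − 2P; Qs = 2P + 196.
Without the tax, 476 − 2P = 2P + 196 gives 4P = 280, so P* = $70 and Q* = 336.
With the tax collected from buyers, demand (in seller-price terms) shifts: Qd = 476 − 2(P + 15).
New equilibrium: buyers pay $77.5, producers receive $62.5, Q = 321. (Wedge: Pb − Ps = 15.)
Burden on buyers: $7.5; on producers: $7.5. (They sum to $15.)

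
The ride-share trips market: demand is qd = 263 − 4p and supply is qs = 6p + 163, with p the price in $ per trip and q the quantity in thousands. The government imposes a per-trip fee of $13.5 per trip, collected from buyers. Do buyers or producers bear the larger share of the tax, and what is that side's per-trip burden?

Buyers bear the larger share: $8.1 per trip.

Without the tax, 263 − 4p = 6p + 163 gives 10p = 100, so p* = $10 and q* = 223.
With the tax collected from buyers, demand (in seller-price terms) shifts: qd = 263 − 4(p + 13.5).
New equilibrium: buyers pay $18.1, producers receive $4.6, q = 190.6. (Wedge: pb − ps = 13.5.)
Per-trip burden: buyers $8.1, producers $5.4.
Buyers take the larger share because demand is less price-elastic here (demand slope 4 vs supply slope 6).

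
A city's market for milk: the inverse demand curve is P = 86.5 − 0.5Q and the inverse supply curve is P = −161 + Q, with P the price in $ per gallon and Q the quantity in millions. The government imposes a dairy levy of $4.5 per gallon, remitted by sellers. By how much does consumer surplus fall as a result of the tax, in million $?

Rewrite in direct form: Qd = 173 − 2P and Qs = P + 161.
Before the tax: set 173 − 2P = P + 161 → P* = $4, Q* = 165.
With the tax collected from sellers, supply shifts: Qs = (P − 4.5) + 161.
Solving gives Q = 162 with buyers paying $5.5 and sellers receiving $1 (the $4.5 wedge).
ΔCS is the trapezoid between Q = 162 and Q = 165 of height $1.5: ½ · (165 + 162) · 1.5 = $245.25.

Consumer surplus falls by $245.25 million.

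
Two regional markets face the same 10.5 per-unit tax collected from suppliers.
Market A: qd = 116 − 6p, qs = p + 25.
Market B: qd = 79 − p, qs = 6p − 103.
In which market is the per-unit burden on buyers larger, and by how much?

Market B, by 7.5.

Market A: pre-tax p* = 13, q* = 38; post-tax q = 29; per-unit burden on buyers = 1.5.
Market B: pre-tax p* = 26, q* = 53; post-tax q = 44; per-unit burden on buyers = 9.
Difference: 1.5 vs 9 → market B is larger by 7.5.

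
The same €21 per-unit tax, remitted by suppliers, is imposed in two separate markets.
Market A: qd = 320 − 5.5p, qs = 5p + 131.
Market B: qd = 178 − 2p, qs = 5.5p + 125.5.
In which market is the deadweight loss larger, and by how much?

Market A: pre-tax p* = €18, q* = 221; post-tax q = 166; deadweight loss = €577.5.
Market B: pre-tax p* = €7, q* = 164; post-tax q = 133.2; deadweight loss = €323.4.
Difference: €577.5 vs €323.4 → market A is larger by €254.1.

Market A, by €254.1.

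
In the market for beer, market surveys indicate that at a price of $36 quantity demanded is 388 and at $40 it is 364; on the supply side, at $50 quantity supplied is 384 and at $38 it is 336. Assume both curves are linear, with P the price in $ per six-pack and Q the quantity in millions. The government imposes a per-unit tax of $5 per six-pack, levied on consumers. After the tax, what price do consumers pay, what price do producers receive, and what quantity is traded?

Demand slope: (364 − 388)/(40 − 36) = -6, so Qd = 604 − 6P.
Supply slope: (336 − 384)/(38 − 50) = 4, so Qs = 4P + 184.
Before the tax: set 604 − 6P = 4P + 184 → P* = $42, Q* = 352.
With the tax collected from consumers, demand (in seller-price terms) shifts: Qd = 604 − 6(P + 5).
New equilibrium: consumers pay $44, producers receive $39, Q = 340. (Wedge: Pb − Ps = 5.)

Consumers pay $44; producers receive $39; quantity = 340.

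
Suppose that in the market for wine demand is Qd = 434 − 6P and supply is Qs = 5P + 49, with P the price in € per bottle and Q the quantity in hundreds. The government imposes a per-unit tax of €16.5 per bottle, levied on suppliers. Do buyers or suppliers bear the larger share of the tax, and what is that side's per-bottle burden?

Without the tax, 434 − 6P = 5P + 49 gives 11P = 385, so P* = €35 and Q* = 224.
With the tax collected from suppliers, supply shifts: Qs = 5(P − 16.5) + 49.
New equilibrium: buyers pay €42.5, suppliers receive €26, Q = 179. (Wedge: Pb − Ps = 16.5.)
Per-bottle burden: buyers €7.5, suppliers €9.
Suppliers take the larger share because supply is less price-elastic here (demand slope 6 vs supply slope 5).

Suppliers bear the larger share: €9 per bottle.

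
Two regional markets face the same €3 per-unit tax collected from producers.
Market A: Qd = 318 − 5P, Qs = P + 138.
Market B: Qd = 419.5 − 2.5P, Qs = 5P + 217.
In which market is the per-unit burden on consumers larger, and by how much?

Market A: pre-tax P* = €30, Q* = 168; post-tax Q = 165.5; per-unit burden on consumers = €0.5.
Market B: pre-tax P* = €27, Q* = 352; post-tax Q = 347; per-unit burden on consumers = €2.
Difference: €0.5 vs €2 → market B is larger by €1.5.

Market B, by €1.5.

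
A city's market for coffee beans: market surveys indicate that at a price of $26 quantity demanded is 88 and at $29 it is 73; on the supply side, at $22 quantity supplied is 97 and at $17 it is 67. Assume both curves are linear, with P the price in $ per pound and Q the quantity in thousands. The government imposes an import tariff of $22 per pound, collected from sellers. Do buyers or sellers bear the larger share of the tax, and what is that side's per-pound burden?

Demand slope: (73 − 88)/(29 − 26) = -5, so Qd = 218 − 5P.
Supply slope: (67 − 97)/(17 − 22) = 6, so Qs = 6P − 35.
Before the tax: set 218 − 5P = 6P − 35 → P* = $23, Q* = 103.
With the tax collected from sellers, supply shifts: Qs = 6(P − 22) − 35.
Solving gives Q = 43 with buyers paying $35 and sellers receiving $13 (the $22 wedge).
Per-pound burden: buyers $12, sellers $10.
Buyers take the larger share because demand is less price-elastic here (demand slope 5 vs supply slope 6).

Buyers bear the larger share: $12 per pound.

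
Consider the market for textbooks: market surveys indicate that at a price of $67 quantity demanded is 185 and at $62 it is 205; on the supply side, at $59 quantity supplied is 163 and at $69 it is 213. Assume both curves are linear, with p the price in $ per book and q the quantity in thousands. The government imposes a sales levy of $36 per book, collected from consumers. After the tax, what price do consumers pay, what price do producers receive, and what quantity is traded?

Consumers pay $85; producers receive $49; quantity = 113.

Demand slope: (205 − 185)/(62 − 67) = -4, so qd = 453 − 4p.
Supply slope: (213 − 163)/(69 − 59) = 5, so qs = 5p − 132.
Without the tax, 453 − 4p = 5p − 132 gives 9p = 585, so p* = $65 and q* = 193.
With the tax collected from consumers, demand (in seller-price terms) shifts: qd = 453 − 4(p + 36).
New equilibrium: consumers pay $85, producers receive $49, q = 113. (Wedge: pb − ps = 36.)
The less price-elastic side of the market bears the larger share of a per-unit tax.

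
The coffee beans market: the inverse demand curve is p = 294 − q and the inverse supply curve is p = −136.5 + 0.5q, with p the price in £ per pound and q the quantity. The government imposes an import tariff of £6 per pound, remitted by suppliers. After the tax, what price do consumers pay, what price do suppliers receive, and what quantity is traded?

Rewrite in direct form: qd = 294 − p and qs = 2p + 273.
Before the tax: set 294 − p = 2p + 273 → p* = £7, q* = 287.
With the tax collected from suppliers, supply shifts: qs = 2(p − 6) + 273.
Solving gives q = 283 with consumers paying £11 and suppliers receiving £5 (the £6 wedge).
The less price-elastic side of the market bears the larger share of a per-unit tax.

Consumers pay £11; suppliers receive £5; quantity = 283.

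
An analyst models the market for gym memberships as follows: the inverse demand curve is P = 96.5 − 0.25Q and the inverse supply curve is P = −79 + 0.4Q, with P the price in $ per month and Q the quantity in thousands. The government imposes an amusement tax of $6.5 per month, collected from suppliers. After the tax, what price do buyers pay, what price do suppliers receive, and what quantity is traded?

Rewrite in direct form: Qd = 386 − 4P and Qs = 2.5P + 197.5.
Without the tax, 386 − 4P = 2.5P + 197.5 gives 6.5P = 188.5, so P* = $29 and Q* = 270.
With the tax collected from suppliers, supply shifts: Qs = 2.5(P − 6.5) + 197.5.
Solving gives Q = 260 with buyers paying $31.5 and suppliers receiving $25 (the $6.5 wedge).

Buyers pay $31.5; suppliers receive $25; quantity = 260.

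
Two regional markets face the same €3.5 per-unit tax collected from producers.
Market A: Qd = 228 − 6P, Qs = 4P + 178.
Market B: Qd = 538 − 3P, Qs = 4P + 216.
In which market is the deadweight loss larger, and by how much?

Market A, by €4.2.

Market A: pre-tax P* = €5, Q* = 198; post-tax Q = 189.6; deadweight loss = €14.7.
Market B: pre-tax P* = €46, Q* = 400; post-tax Q = 394; deadweight loss = €10.5.
Difference: €14.7 vs €10.5 → market A is larger by €4.2.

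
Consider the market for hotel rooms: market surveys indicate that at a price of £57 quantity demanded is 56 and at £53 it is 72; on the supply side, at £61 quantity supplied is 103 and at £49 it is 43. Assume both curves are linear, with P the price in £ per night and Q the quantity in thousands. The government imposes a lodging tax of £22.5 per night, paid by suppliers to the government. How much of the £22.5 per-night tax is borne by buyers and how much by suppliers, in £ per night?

Demand slope: (72 − 56)/(53 − 57) = -4, so Qd = 284 − 4P.
Supply slope: (43 − 103)/(49 − 61) = 5, so Qs = 5P − 202.
Without the tax, 284 − 4P = 5P − 202 gives 9P = 486, so P* = £54 and Q* = 68.
With the tax collected from suppliers, supply shifts: Qs = 5(P − 22.5) − 202.
Solving gives Q = 18 with buyers paying £66.5 and suppliers receiving £44 (the £22.5 wedge).
Burden on buyers: £12.5; on suppliers: £10. (They sum to £22.5.)

Buyers bear £12.5 per night; suppliers bear £10 per night.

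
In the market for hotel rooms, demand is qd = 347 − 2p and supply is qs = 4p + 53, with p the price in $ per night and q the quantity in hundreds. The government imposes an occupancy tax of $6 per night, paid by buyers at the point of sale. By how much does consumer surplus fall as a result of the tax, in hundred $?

Consumer surplus falls by $980 hundred.

Before the tax: set 347 − 2p = 4p + 53 → p* = $49, q* = 249.
With the tax collected from buyers, demand (in seller-price terms) shifts: qd = 347 − 2(p + 6).
New equilibrium: buyers pay $53, suppliers receive $47, q = 241. (Wedge: pb − ps = 6.)
ΔCS is the trapezoid between Q = 241 and Q = 249 of height $4: ½ · (249 + 241) · 4 = $980.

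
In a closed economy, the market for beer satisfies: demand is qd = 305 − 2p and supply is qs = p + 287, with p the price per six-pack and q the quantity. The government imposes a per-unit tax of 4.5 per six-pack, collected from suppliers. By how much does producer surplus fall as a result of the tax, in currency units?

Without the tax, 305 − 2p = p + 287 gives 3p = 18, so p* = 6 and q* = 293.
With the tax collected from suppliers, supply shifts: qs = (p − 4.5) + 287.
Solving gives q = 290 with buyers paying 7.5 and suppliers receiving 3 (the 4.5 wedge).
ΔPS is the trapezoid between Q = 290 and Q = 293 of height 3: ½ · (293 + 290) · 3 = 874.5.

Producer surplus falls by 874.5.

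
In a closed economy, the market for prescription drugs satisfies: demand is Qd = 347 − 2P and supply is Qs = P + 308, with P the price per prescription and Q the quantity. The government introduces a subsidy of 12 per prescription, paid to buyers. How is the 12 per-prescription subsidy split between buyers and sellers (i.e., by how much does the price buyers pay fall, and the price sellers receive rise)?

Without the subsidy, 347 − 2P = P + 308 gives 3P = 39, so P* = 13 and Q* = 321.
With a per-unit subsidy paid to buyers, each effectively pays P − 12, so demand becomes Qd = 347 − 2(P − 12).
New equilibrium: buyers pay 9, sellers receive 21, Q = 329. (Wedge: Pb − Ps = −12.)
Gain to buyers: 4; to sellers: 8. (They sum to 12.)

Buyers gain 4 per prescription; sellers gain 8 per prescription.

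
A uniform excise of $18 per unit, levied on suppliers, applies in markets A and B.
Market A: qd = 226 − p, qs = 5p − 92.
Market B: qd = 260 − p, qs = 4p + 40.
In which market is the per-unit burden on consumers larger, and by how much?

Market A: pre-tax p* = $53, q* = 173; post-tax q = 158; per-unit burden on consumers = $15.
Market B: pre-tax p* = $44, q* = 216; post-tax q = 201.6; per-unit burden on consumers = $14.4.
Difference: $15 vs $14.4 → market A is larger by $0.6.

Market A, by $0.6.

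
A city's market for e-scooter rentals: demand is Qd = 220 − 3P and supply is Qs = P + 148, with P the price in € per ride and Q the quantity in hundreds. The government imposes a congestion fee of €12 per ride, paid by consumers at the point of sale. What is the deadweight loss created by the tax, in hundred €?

Before the tax: set 220 − 3P = P + 148 → P* = €18, Q* = 166.
With the tax collected from consumers, demand (in seller-price terms) shifts: Qd = 220 − 3(P + 12).
Solving gives Q = 157 with consumers paying €21 and sellers receiving €9 (the €12 wedge).
Quantity falls by |ΔQ| = |166 − 157| = 9.
DWL = ½ · t · |ΔQ| = ½ · 12 · 9 = €54.

Deadweight loss = €54 hundred.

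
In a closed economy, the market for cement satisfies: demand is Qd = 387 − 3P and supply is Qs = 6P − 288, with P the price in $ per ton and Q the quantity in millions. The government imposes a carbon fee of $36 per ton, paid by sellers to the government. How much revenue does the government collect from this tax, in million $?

Before the tax: set 387 − 3P = 6P − 288 → P* = $75, Q* = 162.
With the tax collected from sellers, supply shifts: Qs = 6(P − 36) − 288.
Solving gives Q = 90 with consumers paying $99 and sellers receiving $63 (the $36 wedge).
Revenue = t · Q = 36 · 90 = $3240.

Tax revenue = $3240 million.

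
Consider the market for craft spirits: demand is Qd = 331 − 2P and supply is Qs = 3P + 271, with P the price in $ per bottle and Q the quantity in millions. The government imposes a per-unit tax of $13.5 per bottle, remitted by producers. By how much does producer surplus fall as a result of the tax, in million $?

Producer surplus falls by $1614.06 million.

Before the tax: set 331 − 2P = 3P + 271 → P* = $12, Q* = 307.
With the tax collected from producers, supply shifts: Qs = 3(P − 13.5) + 271.
Solving gives Q = 290.8 with buyers paying $20.1 and producers receiving $6.6 (the $13.5 wedge).
ΔPS is the trapezoid between Q = 290.8 and Q = 307 of height $5.4: ½ · (307 + 290.8) · 5.4 = $1614.06.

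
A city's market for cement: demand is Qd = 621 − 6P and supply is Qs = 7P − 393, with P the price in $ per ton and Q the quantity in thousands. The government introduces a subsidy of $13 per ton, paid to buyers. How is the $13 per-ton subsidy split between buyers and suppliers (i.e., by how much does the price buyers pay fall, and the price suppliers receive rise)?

Buyers gain $7 per ton; suppliers gain $6 per ton.

Before the subsidy: set 621 − 6P = 7P − 393 → P* = $78, Q* = 153.
With a per-unit subsidy paid to buyers, each effectively pays P − 13, so demand becomes Qd = 621 − 6(P − 13).
New equilibrium: buyers pay $71, suppliers receive $84, Q = 195. (Wedge: Pb − Ps = −13.)
Gain to buyers: $7; to suppliers: $6. (They sum to $13.)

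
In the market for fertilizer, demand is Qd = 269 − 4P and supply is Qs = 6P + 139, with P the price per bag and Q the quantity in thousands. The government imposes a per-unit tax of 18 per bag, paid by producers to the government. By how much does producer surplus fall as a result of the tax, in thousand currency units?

Producer surplus falls by 1406.88 thousand.

Without the tax, 269 − 4P = 6P + 139 gives 10P = 130, so P* = 13 and Q* = 217.
With the tax collected from producers, supply shifts: Qs = 6(P − 18) + 139.
New equilibrium: buyers pay 23.8, producers receive 5.8, Q = 173.8. (Wedge: Pb − Ps = 18.)
ΔPS is the trapezoid between Q = 173.8 and Q = 217 of height 7.2: ½ · (217 + 173.8) · 7.2 = 1406.88.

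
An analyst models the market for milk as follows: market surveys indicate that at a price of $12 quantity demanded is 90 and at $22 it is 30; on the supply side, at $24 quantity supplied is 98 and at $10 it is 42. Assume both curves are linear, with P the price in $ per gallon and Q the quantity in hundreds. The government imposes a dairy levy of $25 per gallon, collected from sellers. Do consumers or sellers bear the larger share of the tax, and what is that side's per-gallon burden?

Demand slope: (30 − 90)/(22 − 12) = -6, so Qd = 162 − 6P.
Supply slope: (42 − 98)/(10 − 24) = 4, so Qs = 4P + 2.
Without the tax, 162 − 6P = 4P + 2 gives 10P = 160, so P* = $16 and Q* = 66.
With the tax collected from sellers, supply shifts: Qs = 4(P − 25) + 2.
Solving gives Q = 6 with consumers paying $26 and sellers receiving $1 (the $25 wedge).
Per-gallon burden: consumers $10, sellers $15.
Sellers take the larger share because supply is less price-elastic here (demand slope 6 vs supply slope 4).

Sellers bear the larger share: $15 per gallon.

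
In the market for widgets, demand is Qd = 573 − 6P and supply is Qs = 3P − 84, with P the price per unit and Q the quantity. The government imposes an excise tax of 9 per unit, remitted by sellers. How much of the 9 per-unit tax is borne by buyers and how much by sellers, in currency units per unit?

Before the tax: set 573 − 6P = 3P − 84 → P* = 73, Q* = 135.
With the tax collected from sellers, supply shifts: Qs = 3(P − 9) − 84.
Solving gives Q = 117 with buyers paying 76 and sellers receiving 67 (the 9 wedge).
Burden on buyers: 3; on sellers: 6. (They sum to 9.)
The less price-elastic side of the market bears the larger share of a per-unit tax.

Buyers bear 3 per unit; sellers bear 6 per unit.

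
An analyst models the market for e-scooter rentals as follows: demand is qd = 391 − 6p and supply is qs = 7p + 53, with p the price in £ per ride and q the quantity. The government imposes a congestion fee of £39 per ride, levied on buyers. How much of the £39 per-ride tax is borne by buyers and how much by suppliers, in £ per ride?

Buyers bear £21 per ride; suppliers bear £18 per ride.

Without the tax, 391 − 6p = 7p + 53 gives 13p = 338, so p* = £26 and q* = 235.
With the tax collected from buyers, demand (in seller-price terms) shifts: qd = 391 − 6(p + 39).
Solving gives q = 109 with buyers paying £47 and suppliers receiving £8 (the £39 wedge).
Burden on buyers: £21; on suppliers: £18. (They sum to £39.)
The less price-elastic side of the market bears the larger share of a per-unit tax.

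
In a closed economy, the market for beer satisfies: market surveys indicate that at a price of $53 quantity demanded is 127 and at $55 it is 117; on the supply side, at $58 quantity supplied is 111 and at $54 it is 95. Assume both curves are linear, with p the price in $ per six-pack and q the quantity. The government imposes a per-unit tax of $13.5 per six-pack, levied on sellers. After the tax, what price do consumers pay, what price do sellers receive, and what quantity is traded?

Consumers pay $63; sellers receive $49.5; quantity = 77.

Demand slope: (117 − 127)/(55 − 53) = -5, so qd = 392 − 5p.
Supply slope: (95 − 111)/(54 − 58) = 4, so qs = 4p − 121.
Before the tax: set 392 − 5p = 4p − 121 → p* = $57, q* = 107.
With the tax collected from sellers, supply shifts: qs = 4(p − 13.5) − 121.
Solving gives q = 77 with consumers paying $63 and sellers receiving $49.5 (the $13.5 wedge).
The less price-elastic side of the market bears the larger share of a per-unit tax.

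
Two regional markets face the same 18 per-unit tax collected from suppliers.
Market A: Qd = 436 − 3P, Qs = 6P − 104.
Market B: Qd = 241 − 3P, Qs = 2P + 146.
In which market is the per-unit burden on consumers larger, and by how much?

Market A, by 4.8.

Market A: pre-tax P* = 60, Q* = 256; post-tax Q = 220; per-unit burden on consumers = 12.
Market B: pre-tax P* = 19, Q* = 184; post-tax Q = 162.4; per-unit burden on consumers = 7.2.
Difference: 12 vs 7.2 → market A is larger by 4.8.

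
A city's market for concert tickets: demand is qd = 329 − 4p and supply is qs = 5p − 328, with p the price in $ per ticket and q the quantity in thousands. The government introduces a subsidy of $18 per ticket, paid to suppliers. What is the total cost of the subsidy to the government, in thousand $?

Government outlay = $1386 thousand.

Without the subsidy, 329 − 4p = 5p − 328 gives 9p = 657, so p* = $73 and q* = 37.
With a per-unit subsidy paid to suppliers, each receives p + 18 per unit sold, so supply becomes qs = 5(p + 18) − 328.
Solving gives q = 77 with buyers paying $63 and suppliers receiving $81 (the $18 wedge).
Outlay = t · Q = 18 · 77 = $1386.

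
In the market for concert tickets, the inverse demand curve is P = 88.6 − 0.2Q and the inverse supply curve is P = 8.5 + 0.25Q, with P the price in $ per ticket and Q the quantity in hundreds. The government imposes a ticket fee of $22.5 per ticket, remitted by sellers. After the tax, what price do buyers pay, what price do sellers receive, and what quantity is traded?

Buyers pay $63; sellers receive $40.5; quantity = 128.

Inverting to Q(P) form: Qd = 443 − 5P; Qs = 4P − 34.
Before the tax: set 443 − 5P = 4P − 34 → P* = $53, Q* = 178.
With the tax collected from sellers, supply shifts: Qs = 4(P − 22.5) − 34.
Solving gives Q = 128 with buyers paying $63 and sellers receiving $40.5 (the $22.5 wedge).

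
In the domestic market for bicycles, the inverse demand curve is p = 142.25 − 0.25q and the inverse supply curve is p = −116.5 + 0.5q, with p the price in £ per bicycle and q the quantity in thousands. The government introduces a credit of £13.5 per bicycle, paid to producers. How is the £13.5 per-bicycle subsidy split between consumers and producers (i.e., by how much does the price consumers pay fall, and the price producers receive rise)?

Rewrite in direct form: qd = 569 − 4p and qs = 2p + 233.
Without the subsidy, 569 − 4p = 2p + 233 gives 6p = 336, so p* = £56 and q* = 345.
With a per-unit subsidy paid to producers, each receives p + 13.5 per unit sold, so supply becomes qs = 2(p + 13.5) + 233.
Solving gives q = 363 with consumers paying £51.5 and producers receiving £65 (the £13.5 wedge).
Gain to consumers: £4.5; to producers: £9. (They sum to £13.5.)

Consumers gain £4.5 per bicycle; producers gain £9 per bicycle.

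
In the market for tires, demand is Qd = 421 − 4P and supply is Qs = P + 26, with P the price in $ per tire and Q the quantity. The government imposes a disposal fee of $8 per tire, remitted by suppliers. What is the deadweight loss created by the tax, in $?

Deadweight loss = $25.6.

Without the tax, 421 − 4P = P + 26 gives 5P = 395, so P* = $79 and Q* = 105.
With the tax collected from suppliers, supply shifts: Qs = (P − 8) + 26.
Solving gives Q = 98.6 with consumers paying $80.6 and suppliers receiving $72.6 (the $8 wedge).
Quantity falls by |ΔQ| = |105 − 98.6| = 6.4.
DWL = ½ · t · |ΔQ| = ½ · 8 · 6.4 = $25.6.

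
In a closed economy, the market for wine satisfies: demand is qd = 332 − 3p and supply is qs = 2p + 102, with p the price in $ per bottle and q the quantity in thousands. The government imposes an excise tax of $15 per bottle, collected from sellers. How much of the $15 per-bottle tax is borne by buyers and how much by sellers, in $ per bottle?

Before the tax: set 332 − 3p = 2p + 102 → p* = $46, q* = 194.
With the tax collected from sellers, supply shifts: qs = 2(p − 15) + 102.
New equilibrium: buyers pay $52, sellers receive $37, q = 176. (Wedge: pb − ps = 15.)
Burden on buyers: $6; on sellers: $9. (They sum to $15.)
The less price-elastic side of the market bears the larger share of a per-unit tax.

Buyers bear $6 per bottle; sellers bear $9 per bottle.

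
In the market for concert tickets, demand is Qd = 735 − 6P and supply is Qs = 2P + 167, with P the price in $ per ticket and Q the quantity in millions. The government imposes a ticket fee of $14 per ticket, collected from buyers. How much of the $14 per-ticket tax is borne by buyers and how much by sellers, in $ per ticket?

Buyers bear $3.5 per ticket; sellers bear $10.5 per ticket.

Before the tax: set 735 − 6P = 2P + 167 → P* = $71, Q* = 309.
With the tax collected from buyers, demand (in seller-price terms) shifts: Qd = 735 − 6(P + 14).
New equilibrium: buyers pay $74.5, sellers receive $60.5, Q = 288. (Wedge: Pb − Ps = 14.)
Burden on buyers: $3.5; on sellers: $10.5. (They sum to $14.)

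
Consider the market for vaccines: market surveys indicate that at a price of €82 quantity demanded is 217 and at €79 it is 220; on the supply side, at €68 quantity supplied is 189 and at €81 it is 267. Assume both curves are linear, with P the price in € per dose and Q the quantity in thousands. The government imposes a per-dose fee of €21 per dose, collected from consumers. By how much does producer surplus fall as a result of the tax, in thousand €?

Producer surplus falls by €648 thousand.

Demand slope: (220 − 217)/(79 − 82) = -1, so Qd = 299 − P.
Supply slope: (267 − 189)/(81 − 68) = 6, so Qs = 6P − 219.
Before the tax: set 299 − P = 6P − 219 → P* = €74, Q* = 225.
With the tax collected from consumers, demand (in seller-price terms) shifts: Qd = 299 − (P + 21).
New equilibrium: consumers pay €92, suppliers receive €71, Q = 207. (Wedge: Pb − Ps = 21.)
ΔPS is the trapezoid between Q = 207 and Q = 225 of height €3: ½ · (225 + 207) · 3 = €648.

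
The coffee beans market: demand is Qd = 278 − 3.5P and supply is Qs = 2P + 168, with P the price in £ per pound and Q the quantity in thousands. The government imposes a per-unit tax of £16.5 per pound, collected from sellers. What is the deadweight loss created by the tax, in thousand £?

Without the tax, 278 − 3.5P = 2P + 168 gives 5.5P = 110, so P* = £20 and Q* = 208.
With the tax collected from sellers, supply shifts: Qs = 2(P − 16.5) + 168.
Solving gives Q = 187 with consumers paying £26 and sellers receiving £9.5 (the £16.5 wedge).
Quantity falls by |ΔQ| = |208 − 187| = 21.
DWL = ½ · t · |ΔQ| = ½ · 16.5 · 21 = £173.25.

Deadweight loss = £173.25 thousand.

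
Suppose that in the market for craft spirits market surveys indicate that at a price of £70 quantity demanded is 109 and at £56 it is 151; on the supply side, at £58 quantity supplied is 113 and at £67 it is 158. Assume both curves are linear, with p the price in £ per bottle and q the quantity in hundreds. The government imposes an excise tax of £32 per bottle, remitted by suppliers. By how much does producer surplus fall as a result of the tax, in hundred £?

Producer surplus falls by £1236 hundred.

Demand slope: (151 − 109)/(56 − 70) = -3, so qd = 319 − 3p.
Supply slope: (158 − 113)/(67 − 58) = 5, so qs = 5p − 177.
Without the tax, 319 − 3p = 5p − 177 gives 8p = 496, so p* = £62 and q* = 133.
With the tax collected from suppliers, supply shifts: qs = 5(p − 32) − 177.
Solving gives q = 73 with buyers paying £82 and suppliers receiving £50 (the £32 wedge).
ΔPS is the trapezoid between Q = 73 and Q = 133 of height £12: ½ · (133 + 73) · 12 = £1236.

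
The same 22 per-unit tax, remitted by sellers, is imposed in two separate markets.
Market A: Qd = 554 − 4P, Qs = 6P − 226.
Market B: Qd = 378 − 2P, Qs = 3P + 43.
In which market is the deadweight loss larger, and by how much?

Market A: pre-tax P* = 78, Q* = 242; post-tax Q = 189.2; deadweight loss = 580.8.
Market B: pre-tax P* = 67, Q* = 244; post-tax Q = 217.6; deadweight loss = 290.4.
Difference: 580.8 vs 290.4 → market A is larger by 290.4.

Market A, by 290.4.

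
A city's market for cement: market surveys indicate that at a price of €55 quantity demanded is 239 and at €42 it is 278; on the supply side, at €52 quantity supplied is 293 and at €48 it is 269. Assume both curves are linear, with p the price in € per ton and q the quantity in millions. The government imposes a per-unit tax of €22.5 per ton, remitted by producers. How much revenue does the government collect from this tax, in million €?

Demand slope: (278 − 239)/(42 − 55) = -3, so qd = 404 − 3p.
Supply slope: (269 − 293)/(48 − 52) = 6, so qs = 6p − 19.
Without the tax, 404 − 3p = 6p − 19 gives 9p = 423, so p* = €47 and q* = 263.
With the tax collected from producers, supply shifts: qs = 6(p − 22.5) − 19.
Solving gives q = 218 with consumers paying €62 and producers receiving €39.5 (the €22.5 wedge).
Revenue = t · Q = 22.5 · 218 = €4905.

Tax revenue = €4905 million.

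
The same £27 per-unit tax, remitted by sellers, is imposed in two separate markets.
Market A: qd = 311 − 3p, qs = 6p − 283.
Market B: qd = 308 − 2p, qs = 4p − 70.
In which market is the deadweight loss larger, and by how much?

Market A, by £243.

Market A: pre-tax p* = £66, q* = 113; post-tax q = 59; deadweight loss = £729.
Market B: pre-tax p* = £63, q* = 182; post-tax q = 146; deadweight loss = £486.
Difference: £729 vs £486 → market A is larger by £243.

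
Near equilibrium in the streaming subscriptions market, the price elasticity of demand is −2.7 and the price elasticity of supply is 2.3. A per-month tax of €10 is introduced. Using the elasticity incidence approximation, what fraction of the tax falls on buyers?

Buyers' share ≈ 0.46.

Incidence ratio: buyers' share ≈ εs / (εs + |εd|) = 2.3 / (2.3 + 2.7) = 0.46.
Supply is the less elastic side, so buyers bear the smaller share.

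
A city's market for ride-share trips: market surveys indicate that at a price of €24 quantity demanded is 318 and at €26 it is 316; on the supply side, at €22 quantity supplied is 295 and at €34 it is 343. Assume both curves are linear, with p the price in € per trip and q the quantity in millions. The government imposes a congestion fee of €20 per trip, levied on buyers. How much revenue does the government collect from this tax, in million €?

Tax revenue = €5980 million.

Demand slope: (316 − 318)/(26 − 24) = -1, so qd = 342 − p.
Supply slope: (343 − 295)/(34 − 22) = 4, so qs = 4p + 207.
Before the tax: set 342 − p = 4p + 207 → p* = €27, q* = 315.
With the tax collected from buyers, demand (in seller-price terms) shifts: qd = 342 − (p + 20).
New equilibrium: buyers pay €43, suppliers receive €23, q = 299. (Wedge: pb − ps = 20.)
Revenue = t · Q = 20 · 299 = €5980.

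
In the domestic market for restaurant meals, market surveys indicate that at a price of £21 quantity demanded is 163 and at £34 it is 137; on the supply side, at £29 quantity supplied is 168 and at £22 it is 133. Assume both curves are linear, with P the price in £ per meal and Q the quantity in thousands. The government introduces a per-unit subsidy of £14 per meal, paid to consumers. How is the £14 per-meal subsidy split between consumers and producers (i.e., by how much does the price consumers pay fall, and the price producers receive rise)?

Consumers gain £10 per meal; producers gain £4 per meal.

Demand slope: (137 − 163)/(34 − 21) = -2, so Qd = 205 − 2P.
Supply slope: (133 − 168)/(22 − 29) = 5, so Qs = 5P + 23.
Before the subsidy: set 205 − 2P = 5P + 23 → P* = £26, Q* = 153.
With a per-unit subsidy paid to consumers, each effectively pays P − 14, so demand becomes Qd = 205 − 2(P − 14).
New equilibrium: consumers pay £16, producers receive £30, Q = 173. (Wedge: Pb − Ps = −14.)
Gain to consumers: £10; to producers: £4. (They sum to £14.)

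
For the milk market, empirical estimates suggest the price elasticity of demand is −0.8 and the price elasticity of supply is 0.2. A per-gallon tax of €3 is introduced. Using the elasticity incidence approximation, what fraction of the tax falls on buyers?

Buyers' share ≈ 0.2.

Incidence ratio: buyers' share ≈ εs / (εs + |εd|) = 0.2 / (0.2 + 0.8) = 0.2.
Supply is the less elastic side, so buyers bear the smaller share.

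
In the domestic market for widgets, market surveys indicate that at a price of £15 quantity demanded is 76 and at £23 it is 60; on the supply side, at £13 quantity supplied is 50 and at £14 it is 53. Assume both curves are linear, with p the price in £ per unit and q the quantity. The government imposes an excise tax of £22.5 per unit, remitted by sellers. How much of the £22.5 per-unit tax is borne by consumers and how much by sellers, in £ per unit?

Consumers bear £13.5 per unit; sellers bear £9 per unit.

Demand slope: (60 − 76)/(23 − 15) = -2, so qd = 106 − 2p.
Supply slope: (53 − 50)/(14 − 13) = 3, so qs = 3p + 11.
Without the tax, 106 − 2p = 3p + 11 gives 5p = 95, so p* = £19 and q* = 68.
With the tax collected from sellers, supply shifts: qs = 3(p − 22.5) + 11.
Solving gives q = 41 with consumers paying £32.5 and sellers receiving £10 (the £22.5 wedge).
Burden on consumers: £13.5; on sellers: £9. (They sum to £22.5.)
The less price-elastic side of the market bears the larger share of a per-unit tax.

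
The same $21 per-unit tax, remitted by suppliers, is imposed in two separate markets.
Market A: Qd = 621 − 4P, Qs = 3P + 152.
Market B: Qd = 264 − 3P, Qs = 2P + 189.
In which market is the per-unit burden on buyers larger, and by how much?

Market A, by $0.6.

Market A: pre-tax P* = $67, Q* = 353; post-tax Q = 317; per-unit burden on buyers = $9.
Market B: pre-tax P* = $15, Q* = 219; post-tax Q = 193.8; per-unit burden on buyers = $8.4.
Difference: $9 vs $8.4 → market A is larger by $0.6.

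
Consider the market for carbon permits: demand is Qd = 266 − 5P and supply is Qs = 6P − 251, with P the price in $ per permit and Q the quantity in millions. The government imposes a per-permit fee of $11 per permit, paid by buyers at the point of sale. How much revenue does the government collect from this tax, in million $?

Tax revenue = $11 million.

Before the tax: set 266 − 5P = 6P − 251 → P* = $47, Q* = 31.
With the tax collected from buyers, demand (in seller-price terms) shifts: Qd = 266 − 5(P + 11).
Solving gives Q = 1 with buyers paying $53 and sellers receiving $42 (the $11 wedge).
Revenue = t · Q = 11 · 1 = $11.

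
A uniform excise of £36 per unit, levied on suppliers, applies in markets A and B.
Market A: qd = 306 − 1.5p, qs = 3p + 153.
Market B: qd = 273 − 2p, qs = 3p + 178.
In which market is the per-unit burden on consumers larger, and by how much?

Market A: pre-tax p* = £34, q* = 255; post-tax q = 219; per-unit burden on consumers = £24.
Market B: pre-tax p* = £19, q* = 235; post-tax q = 191.8; per-unit burden on consumers = £21.6.
Difference: £24 vs £21.6 → market A is larger by £2.4.

Market A, by £2.4.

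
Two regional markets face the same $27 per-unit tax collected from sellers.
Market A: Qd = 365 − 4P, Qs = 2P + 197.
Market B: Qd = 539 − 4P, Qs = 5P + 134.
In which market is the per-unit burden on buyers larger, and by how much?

Market A: pre-tax P* = $28, Q* = 253; post-tax Q = 217; per-unit burden on buyers = $9.
Market B: pre-tax P* = $45, Q* = 359; post-tax Q = 299; per-unit burden on buyers = $15.
Difference: $9 vs $15 → market B is larger by $6.

Market B, by $6.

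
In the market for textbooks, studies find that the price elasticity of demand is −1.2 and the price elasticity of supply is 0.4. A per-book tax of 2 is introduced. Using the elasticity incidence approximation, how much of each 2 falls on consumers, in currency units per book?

Incidence ratio: consumers' share ≈ εs / (εs + |εd|) = 0.4 / (0.4 + 1.2) = 0.25.
So consumers bear ≈ 0.25 × 2 = 0.5; sellers bear 1.5.

Consumers bear ≈ 0.5 per book.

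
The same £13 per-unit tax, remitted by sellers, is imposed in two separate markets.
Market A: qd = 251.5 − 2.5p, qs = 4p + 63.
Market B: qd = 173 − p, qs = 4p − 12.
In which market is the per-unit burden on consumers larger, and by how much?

Market B, by £2.4.

Market A: pre-tax p* = £29, q* = 179; post-tax q = 159; per-unit burden on consumers = £8.
Market B: pre-tax p* = £37, q* = 136; post-tax q = 125.6; per-unit burden on consumers = £10.4.
Difference: £8 vs £10.4 → market B is larger by £2.4.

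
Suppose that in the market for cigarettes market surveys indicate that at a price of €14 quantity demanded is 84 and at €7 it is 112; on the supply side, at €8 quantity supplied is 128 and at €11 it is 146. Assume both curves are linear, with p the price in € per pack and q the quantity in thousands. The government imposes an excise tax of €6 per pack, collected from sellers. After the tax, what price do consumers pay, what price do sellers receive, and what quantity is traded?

Demand slope: (112 − 84)/(7 − 14) = -4, so qd = 140 − 4p.
Supply slope: (146 − 128)/(11 − 8) = 6, so qs = 6p + 80.
Without the tax, 140 − 4p = 6p + 80 gives 10p = 60, so p* = €6 and q* = 116.
With the tax collected from sellers, supply shifts: qs = 6(p − 6) + 80.
Solving gives q = 101.6 with consumers paying €9.6 and sellers receiving €3.6 (the €6 wedge).
The less price-elastic side of the market bears the larger share of a per-unit tax.

Consumers pay €9.6; sellers receive €3.6; quantity = 101.6.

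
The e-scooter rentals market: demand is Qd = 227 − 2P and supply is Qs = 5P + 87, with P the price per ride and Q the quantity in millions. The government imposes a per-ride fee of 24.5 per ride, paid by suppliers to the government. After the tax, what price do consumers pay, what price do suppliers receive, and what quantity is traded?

Before the tax: set 227 − 2P = 5P + 87 → P* = 20, Q* = 187.
With the tax collected from suppliers, supply shifts: Qs = 5(P − 24.5) + 87.
Solving gives Q = 152 with consumers paying 37.5 and suppliers receiving 13 (the 24.5 wedge).

Consumers pay 37.5; suppliers receive 13; quantity = 152.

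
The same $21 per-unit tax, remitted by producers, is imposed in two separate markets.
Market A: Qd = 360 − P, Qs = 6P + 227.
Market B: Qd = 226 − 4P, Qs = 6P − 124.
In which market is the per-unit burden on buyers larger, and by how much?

Market A: pre-tax P* = $19, Q* = 341; post-tax Q = 323; per-unit burden on buyers = $18.
Market B: pre-tax P* = $35, Q* = 86; post-tax Q = 35.6; per-unit burden on buyers = $12.6.
Difference: $18 vs $12.6 → market A is larger by $5.4.

Market A, by $5.4.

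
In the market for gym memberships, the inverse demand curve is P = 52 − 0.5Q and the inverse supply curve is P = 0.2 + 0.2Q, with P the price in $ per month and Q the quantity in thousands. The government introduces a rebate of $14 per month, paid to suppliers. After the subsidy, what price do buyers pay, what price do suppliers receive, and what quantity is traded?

Buyers pay $5; suppliers receive $19; quantity = 94.

Rewrite in direct form: Qd = 104 − 2P and Qs = 5P − 1.
Before the subsidy: set 104 − 2P = 5P − 1 → P* = $15, Q* = 74.
With a per-unit subsidy paid to suppliers, each receives P + 14 per unit sold, so supply becomes Qs = 5(P + 14) − 1.
New equilibrium: buyers pay $5, suppliers receive $19, Q = 94. (Wedge: Pb − Ps = −14.)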